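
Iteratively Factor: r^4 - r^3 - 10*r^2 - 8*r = (r + 1)*(r^3 - 2*r^2 - 8*r) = r*(r + 1)*(r^2 - 2*r - 8) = r*(r - 4)*(r + 1)*(r + 2)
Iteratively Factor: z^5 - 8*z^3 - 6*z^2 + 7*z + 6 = (z - 1)*(z^4 + z^3 - 7*z^2 - 13*z - 6) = (z - 1)*(z + 1)*(z^3 - 7*z - 6) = (z - 3)*(z - 1)*(z + 1)*(z^2 + 3*z + 2) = (z - 3)*(z - 1)*(z + 1)*(z + 2)*(z + 1)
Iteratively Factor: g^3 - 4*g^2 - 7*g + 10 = (g - 1)*(g^2 - 3*g - 10) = (g - 1)*(g + 2)*(g - 5)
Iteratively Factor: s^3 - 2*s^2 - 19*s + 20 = (s - 5)*(s^2 + 3*s - 4) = (s - 5)*(s - 1)*(s + 4)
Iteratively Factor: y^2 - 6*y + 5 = (y - 1)*(y - 5)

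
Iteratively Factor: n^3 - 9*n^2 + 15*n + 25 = (n - 5)*(n^2 - 4*n - 5) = (n - 5)*(n + 1)*(n - 5)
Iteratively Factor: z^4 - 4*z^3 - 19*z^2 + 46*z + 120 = (z + 2)*(z^3 - 6*z^2 - 7*z + 60) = (z - 5)*(z + 2)*(z^2 - z - 12) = (z - 5)*(z + 2)*(z + 3)*(z - 4)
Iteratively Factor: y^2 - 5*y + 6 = (y - 2)*(y - 3)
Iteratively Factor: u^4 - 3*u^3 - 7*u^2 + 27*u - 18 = (u - 2)*(u^3 - u^2 - 9*u + 9) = (u - 2)*(u + 3)*(u^2 - 4*u + 3) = (u - 3)*(u - 2)*(u + 3)*(u - 1)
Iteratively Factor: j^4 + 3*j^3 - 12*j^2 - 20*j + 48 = (j - 2)*(j^3 + 5*j^2 - 2*j - 24) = (j - 2)^2*(j^2 + 7*j + 12) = (j - 2)^2*(j + 3)*(j + 4)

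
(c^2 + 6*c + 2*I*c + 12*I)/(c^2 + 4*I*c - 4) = (c + 6)/(c + 2*I)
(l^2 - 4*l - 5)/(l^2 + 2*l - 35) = (l + 1)/(l + 7)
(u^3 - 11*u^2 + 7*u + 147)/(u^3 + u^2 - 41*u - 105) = (u - 7)/(u + 5)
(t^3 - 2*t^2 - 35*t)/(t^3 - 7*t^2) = (t + 5)/t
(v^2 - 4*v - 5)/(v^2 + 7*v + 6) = (v - 5)/(v + 6)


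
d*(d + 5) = d^2 + 5*d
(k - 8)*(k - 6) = k^2 - 14*k + 48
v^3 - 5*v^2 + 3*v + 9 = (v - 3)^2*(v + 1)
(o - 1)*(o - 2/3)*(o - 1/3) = o^3 - 2*o^2 + 11*o/9 - 2/9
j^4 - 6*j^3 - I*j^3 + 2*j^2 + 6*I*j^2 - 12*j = j*(j - 6)*(j - 2*I)*(j + I)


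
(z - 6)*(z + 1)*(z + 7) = z^3 + 2*z^2 - 41*z - 42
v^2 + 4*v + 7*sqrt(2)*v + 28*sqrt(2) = (v + 4)*(v + 7*sqrt(2))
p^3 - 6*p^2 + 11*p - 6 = (p - 3)*(p - 2)*(p - 1)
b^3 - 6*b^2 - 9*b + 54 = (b - 6)*(b - 3)*(b + 3)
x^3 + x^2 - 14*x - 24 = (x - 4)*(x + 2)*(x + 3)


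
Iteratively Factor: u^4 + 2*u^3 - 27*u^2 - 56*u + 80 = (u + 4)*(u^3 - 2*u^2 - 19*u + 20) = (u - 1)*(u + 4)*(u^2 - u - 20) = (u - 1)*(u + 4)^2*(u - 5)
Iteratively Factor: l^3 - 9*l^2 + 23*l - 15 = (l - 3)*(l^2 - 6*l + 5) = (l - 5)*(l - 3)*(l - 1)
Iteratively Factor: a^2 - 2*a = (a)*(a - 2)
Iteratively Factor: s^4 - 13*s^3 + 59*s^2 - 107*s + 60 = (s - 4)*(s^3 - 9*s^2 + 23*s - 15) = (s - 4)*(s - 1)*(s^2 - 8*s + 15) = (s - 5)*(s - 4)*(s - 1)*(s - 3)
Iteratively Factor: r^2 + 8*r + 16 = (r + 4)*(r + 4)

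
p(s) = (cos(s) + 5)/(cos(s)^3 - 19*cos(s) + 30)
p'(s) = (3*sin(s)*cos(s)^2 - 19*sin(s))*(cos(s) + 5)/(cos(s)^3 - 19*cos(s) + 30)^2 - sin(s)/(cos(s)^3 - 19*cos(s) + 30) = (2*cos(s) - 5)*sin(s)/((cos(s) - 3)^2*(cos(s) - 2)^2)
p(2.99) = 0.08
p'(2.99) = -0.01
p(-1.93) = 0.13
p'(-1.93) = 0.09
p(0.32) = 0.46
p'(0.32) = -0.21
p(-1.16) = 0.24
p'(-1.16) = 0.22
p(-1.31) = 0.21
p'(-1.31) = 0.19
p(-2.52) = 0.09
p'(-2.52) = 0.03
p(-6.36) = 0.50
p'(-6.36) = 0.06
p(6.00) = 0.47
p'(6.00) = 0.19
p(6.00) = 0.47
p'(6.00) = 0.19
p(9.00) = 0.09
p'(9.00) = -0.02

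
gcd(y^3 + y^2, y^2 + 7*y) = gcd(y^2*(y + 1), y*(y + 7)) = y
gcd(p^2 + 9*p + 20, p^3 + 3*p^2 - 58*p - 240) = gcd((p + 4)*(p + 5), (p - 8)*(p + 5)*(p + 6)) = p + 5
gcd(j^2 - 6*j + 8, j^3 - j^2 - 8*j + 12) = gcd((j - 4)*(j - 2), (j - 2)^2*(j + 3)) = j - 2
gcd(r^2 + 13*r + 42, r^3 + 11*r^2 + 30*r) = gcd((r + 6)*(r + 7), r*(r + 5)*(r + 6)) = r + 6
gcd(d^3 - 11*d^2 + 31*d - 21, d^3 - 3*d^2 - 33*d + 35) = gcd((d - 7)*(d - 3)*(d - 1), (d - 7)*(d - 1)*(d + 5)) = d^2 - 8*d + 7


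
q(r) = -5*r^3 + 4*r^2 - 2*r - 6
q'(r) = -15*r^2 + 8*r - 2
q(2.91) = -101.16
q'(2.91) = -105.74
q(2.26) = -47.81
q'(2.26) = -60.53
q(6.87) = -1452.17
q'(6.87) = -654.99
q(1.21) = -11.42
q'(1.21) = -14.28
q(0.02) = -6.04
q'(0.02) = -1.85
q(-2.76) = 135.11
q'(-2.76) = -138.34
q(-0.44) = -3.92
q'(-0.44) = -8.42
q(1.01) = -9.09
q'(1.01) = -9.22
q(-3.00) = 171.00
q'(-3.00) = -161.00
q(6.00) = -954.00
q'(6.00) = -494.00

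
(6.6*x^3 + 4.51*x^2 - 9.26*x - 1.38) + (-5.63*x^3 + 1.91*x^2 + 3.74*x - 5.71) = 0.97*x^3 + 6.42*x^2 - 5.52*x - 7.09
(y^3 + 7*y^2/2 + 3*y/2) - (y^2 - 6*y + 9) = y^3 + 5*y^2/2 + 15*y/2 - 9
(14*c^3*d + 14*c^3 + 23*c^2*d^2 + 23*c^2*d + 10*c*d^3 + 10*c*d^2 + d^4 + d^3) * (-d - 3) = -14*c^3*d^2 - 56*c^3*d - 42*c^3 - 23*c^2*d^3 - 92*c^2*d^2 - 69*c^2*d - 10*c*d^4 - 40*c*d^3 - 30*c*d^2 - d^5 - 4*d^4 - 3*d^3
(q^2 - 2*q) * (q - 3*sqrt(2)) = q^3 - 3*sqrt(2)*q^2 - 2*q^2 + 6*sqrt(2)*q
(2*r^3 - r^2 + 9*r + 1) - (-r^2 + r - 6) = 2*r^3 + 8*r + 7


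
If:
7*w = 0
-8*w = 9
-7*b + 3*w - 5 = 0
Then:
No Solution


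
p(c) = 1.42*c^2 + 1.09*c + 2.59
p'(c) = 2.84*c + 1.09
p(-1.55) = 4.31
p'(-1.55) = -3.31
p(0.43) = 3.32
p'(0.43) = 2.31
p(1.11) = 5.55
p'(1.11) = 4.24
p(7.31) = 86.44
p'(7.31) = 21.85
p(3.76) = 26.76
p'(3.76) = 11.77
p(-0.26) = 2.40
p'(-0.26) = 0.35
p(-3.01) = 12.17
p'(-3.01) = -7.46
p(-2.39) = 8.10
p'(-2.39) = -5.70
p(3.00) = 18.64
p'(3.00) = 9.61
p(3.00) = 18.64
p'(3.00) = 9.61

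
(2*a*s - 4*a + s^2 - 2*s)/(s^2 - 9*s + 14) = (2*a + s)/(s - 7)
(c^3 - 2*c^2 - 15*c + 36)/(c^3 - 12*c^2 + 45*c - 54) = (c + 4)/(c - 6)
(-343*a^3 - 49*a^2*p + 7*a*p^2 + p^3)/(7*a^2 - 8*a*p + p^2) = (49*a^2 + 14*a*p + p^2)/(-a + p)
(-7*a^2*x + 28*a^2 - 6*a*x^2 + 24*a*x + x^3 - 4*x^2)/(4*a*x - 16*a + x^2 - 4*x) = (-7*a^2 - 6*a*x + x^2)/(4*a + x)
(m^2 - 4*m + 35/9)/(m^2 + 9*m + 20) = (m^2 - 4*m + 35/9)/(m^2 + 9*m + 20)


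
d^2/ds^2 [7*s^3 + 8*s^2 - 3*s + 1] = 42*s + 16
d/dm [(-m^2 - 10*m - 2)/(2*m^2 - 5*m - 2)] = (25*m^2 + 12*m + 10)/(4*m^4 - 20*m^3 + 17*m^2 + 20*m + 4)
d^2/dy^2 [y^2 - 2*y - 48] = 2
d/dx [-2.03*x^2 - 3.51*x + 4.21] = -4.06*x - 3.51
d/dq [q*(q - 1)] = 2*q - 1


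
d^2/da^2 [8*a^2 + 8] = 16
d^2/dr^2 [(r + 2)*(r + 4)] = 2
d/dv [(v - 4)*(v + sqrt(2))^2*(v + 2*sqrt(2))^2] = (v + sqrt(2))*(v + 2*sqrt(2))*(2*(v - 4)*(v + sqrt(2)) + 2*(v - 4)*(v + 2*sqrt(2)) + (v + sqrt(2))*(v + 2*sqrt(2)))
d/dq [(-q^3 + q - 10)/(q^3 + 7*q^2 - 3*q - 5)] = (-7*q^4 + 4*q^3 + 38*q^2 + 140*q - 35)/(q^6 + 14*q^5 + 43*q^4 - 52*q^3 - 61*q^2 + 30*q + 25)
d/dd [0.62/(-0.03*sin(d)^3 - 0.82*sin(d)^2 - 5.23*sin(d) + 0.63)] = (0.0558*sin(d)^2 + 1.0168*sin(d) + 3.2426)*cos(d)/(0.03*sin(d)^3 + 0.82*sin(d)^2 + 5.23*sin(d) - 0.63)^2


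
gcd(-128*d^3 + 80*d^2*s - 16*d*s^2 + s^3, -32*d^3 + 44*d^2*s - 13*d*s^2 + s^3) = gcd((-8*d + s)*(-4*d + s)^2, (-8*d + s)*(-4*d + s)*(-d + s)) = 32*d^2 - 12*d*s + s^2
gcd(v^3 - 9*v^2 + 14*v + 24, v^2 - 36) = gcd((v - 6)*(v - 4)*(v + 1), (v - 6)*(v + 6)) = v - 6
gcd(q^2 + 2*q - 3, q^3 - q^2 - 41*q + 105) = 1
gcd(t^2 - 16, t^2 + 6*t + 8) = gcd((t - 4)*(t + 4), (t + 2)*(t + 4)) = t + 4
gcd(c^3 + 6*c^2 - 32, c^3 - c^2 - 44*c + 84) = c - 2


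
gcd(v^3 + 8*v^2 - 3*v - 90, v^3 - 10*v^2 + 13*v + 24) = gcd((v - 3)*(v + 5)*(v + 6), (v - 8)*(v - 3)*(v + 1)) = v - 3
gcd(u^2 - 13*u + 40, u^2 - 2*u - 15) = u - 5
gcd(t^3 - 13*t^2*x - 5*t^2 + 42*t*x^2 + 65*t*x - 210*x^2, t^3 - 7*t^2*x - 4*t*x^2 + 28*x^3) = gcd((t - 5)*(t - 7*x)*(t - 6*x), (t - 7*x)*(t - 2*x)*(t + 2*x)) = -t + 7*x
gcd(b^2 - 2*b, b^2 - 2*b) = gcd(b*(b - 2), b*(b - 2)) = b^2 - 2*b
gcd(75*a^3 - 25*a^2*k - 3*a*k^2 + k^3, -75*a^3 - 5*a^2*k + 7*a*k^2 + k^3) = 15*a^2 - 2*a*k - k^2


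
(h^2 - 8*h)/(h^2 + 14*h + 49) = h*(h - 8)/(h^2 + 14*h + 49)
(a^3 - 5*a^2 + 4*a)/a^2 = a - 5 + 4/a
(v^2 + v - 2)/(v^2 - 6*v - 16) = (v - 1)/(v - 8)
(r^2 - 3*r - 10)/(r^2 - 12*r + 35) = (r + 2)/(r - 7)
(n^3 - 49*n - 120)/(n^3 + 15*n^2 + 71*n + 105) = (n - 8)/(n + 7)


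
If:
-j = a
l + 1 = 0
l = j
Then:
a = 1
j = -1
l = -1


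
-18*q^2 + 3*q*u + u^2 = (-3*q + u)*(6*q + u)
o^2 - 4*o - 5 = (o - 5)*(o + 1)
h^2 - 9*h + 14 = (h - 7)*(h - 2)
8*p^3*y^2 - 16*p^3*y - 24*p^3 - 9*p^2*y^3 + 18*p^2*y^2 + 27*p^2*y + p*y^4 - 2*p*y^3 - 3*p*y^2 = (-8*p + y)*(-p + y)*(y - 3)*(p*y + p)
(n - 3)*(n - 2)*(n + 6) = n^3 + n^2 - 24*n + 36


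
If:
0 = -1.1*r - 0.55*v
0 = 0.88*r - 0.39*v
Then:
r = 0.00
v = 0.00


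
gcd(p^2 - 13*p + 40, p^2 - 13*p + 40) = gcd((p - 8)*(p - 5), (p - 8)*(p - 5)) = p^2 - 13*p + 40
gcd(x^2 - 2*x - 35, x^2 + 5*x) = x + 5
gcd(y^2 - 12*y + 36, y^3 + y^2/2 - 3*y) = 1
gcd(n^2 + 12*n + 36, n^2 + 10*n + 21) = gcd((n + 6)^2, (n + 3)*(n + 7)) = 1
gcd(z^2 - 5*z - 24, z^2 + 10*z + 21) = z + 3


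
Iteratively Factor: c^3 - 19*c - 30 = (c + 2)*(c^2 - 2*c - 15) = (c + 2)*(c + 3)*(c - 5)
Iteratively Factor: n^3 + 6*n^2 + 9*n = (n)*(n^2 + 6*n + 9) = n*(n + 3)*(n + 3)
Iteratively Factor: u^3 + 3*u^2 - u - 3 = (u + 1)*(u^2 + 2*u - 3) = (u + 1)*(u + 3)*(u - 1)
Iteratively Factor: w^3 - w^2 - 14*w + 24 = (w - 3)*(w^2 + 2*w - 8) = (w - 3)*(w - 2)*(w + 4)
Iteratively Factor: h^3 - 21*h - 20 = (h - 5)*(h^2 + 5*h + 4) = (h - 5)*(h + 4)*(h + 1)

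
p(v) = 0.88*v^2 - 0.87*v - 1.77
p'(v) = 1.76*v - 0.87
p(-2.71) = 7.05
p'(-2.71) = -5.64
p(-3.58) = 12.62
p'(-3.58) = -7.17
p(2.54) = 1.70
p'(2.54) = 3.60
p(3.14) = 4.17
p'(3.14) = 4.66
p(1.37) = -1.31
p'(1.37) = 1.54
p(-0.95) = -0.15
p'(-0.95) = -2.54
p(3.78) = 7.52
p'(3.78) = 5.78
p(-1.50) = 1.52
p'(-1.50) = -3.51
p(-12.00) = 135.39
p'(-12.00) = -21.99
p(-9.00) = 77.34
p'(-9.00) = -16.71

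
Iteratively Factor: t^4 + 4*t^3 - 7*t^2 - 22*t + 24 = (t + 3)*(t^3 + t^2 - 10*t + 8) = (t + 3)*(t + 4)*(t^2 - 3*t + 2) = (t - 2)*(t + 3)*(t + 4)*(t - 1)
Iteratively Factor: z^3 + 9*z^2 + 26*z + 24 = (z + 3)*(z^2 + 6*z + 8) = (z + 3)*(z + 4)*(z + 2)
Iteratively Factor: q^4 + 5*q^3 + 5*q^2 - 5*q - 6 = (q - 1)*(q^3 + 6*q^2 + 11*q + 6) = (q - 1)*(q + 1)*(q^2 + 5*q + 6) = (q - 1)*(q + 1)*(q + 3)*(q + 2)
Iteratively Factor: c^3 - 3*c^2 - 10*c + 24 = (c + 3)*(c^2 - 6*c + 8) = (c - 2)*(c + 3)*(c - 4)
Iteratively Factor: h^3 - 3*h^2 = (h)*(h^2 - 3*h) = h*(h - 3)*(h)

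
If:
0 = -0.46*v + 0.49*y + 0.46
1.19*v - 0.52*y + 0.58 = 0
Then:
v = -1.52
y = -2.37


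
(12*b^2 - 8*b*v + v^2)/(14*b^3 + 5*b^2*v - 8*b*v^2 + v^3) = (-6*b + v)/(-7*b^2 - 6*b*v + v^2)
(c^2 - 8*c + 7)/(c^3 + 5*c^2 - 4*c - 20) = (c^2 - 8*c + 7)/(c^3 + 5*c^2 - 4*c - 20)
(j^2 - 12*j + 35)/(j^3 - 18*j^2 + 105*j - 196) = (j - 5)/(j^2 - 11*j + 28)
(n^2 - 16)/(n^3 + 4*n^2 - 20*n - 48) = (n + 4)/(n^2 + 8*n + 12)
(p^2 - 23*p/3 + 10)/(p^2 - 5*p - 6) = (p - 5/3)/(p + 1)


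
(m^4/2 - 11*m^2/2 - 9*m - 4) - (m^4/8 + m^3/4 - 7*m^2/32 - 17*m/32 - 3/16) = 3*m^4/8 - m^3/4 - 169*m^2/32 - 271*m/32 - 61/16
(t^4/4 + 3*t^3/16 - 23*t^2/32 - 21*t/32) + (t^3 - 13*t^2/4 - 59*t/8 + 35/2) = t^4/4 + 19*t^3/16 - 127*t^2/32 - 257*t/32 + 35/2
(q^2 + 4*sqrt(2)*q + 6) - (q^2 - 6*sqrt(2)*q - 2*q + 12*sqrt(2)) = 2*q + 10*sqrt(2)*q - 12*sqrt(2) + 6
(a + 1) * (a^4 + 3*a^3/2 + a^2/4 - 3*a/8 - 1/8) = a^5 + 5*a^4/2 + 7*a^3/4 - a^2/8 - a/2 - 1/8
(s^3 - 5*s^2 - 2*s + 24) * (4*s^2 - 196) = 4*s^5 - 20*s^4 - 204*s^3 + 1076*s^2 + 392*s - 4704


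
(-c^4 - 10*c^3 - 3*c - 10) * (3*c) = -3*c^5 - 30*c^4 - 9*c^2 - 30*c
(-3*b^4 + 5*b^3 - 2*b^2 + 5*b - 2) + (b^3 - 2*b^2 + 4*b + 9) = -3*b^4 + 6*b^3 - 4*b^2 + 9*b + 7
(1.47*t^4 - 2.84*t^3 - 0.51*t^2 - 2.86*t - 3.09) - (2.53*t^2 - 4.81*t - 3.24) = 1.47*t^4 - 2.84*t^3 - 3.04*t^2 + 1.95*t + 0.15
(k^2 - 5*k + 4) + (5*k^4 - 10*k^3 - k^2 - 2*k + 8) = 5*k^4 - 10*k^3 - 7*k + 12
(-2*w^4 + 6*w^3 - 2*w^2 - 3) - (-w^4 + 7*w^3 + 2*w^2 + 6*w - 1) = -w^4 - w^3 - 4*w^2 - 6*w - 2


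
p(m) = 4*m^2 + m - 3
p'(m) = 8*m + 1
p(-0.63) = -2.04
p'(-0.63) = -4.04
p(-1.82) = 8.43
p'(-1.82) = -13.56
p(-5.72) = 122.15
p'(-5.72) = -44.76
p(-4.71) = 81.03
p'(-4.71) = -36.68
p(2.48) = 24.08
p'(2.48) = 20.84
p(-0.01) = -3.01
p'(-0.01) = 0.92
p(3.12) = 39.06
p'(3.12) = 25.96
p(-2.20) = 14.16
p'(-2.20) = -16.60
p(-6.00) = 135.00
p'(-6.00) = -47.00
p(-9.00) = 312.00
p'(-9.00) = -71.00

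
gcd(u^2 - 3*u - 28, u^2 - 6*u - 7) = u - 7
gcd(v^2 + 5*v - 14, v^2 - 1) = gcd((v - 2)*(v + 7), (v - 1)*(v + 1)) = 1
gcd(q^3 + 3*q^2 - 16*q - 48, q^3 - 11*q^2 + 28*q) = q - 4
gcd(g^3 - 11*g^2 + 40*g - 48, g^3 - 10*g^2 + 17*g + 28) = g - 4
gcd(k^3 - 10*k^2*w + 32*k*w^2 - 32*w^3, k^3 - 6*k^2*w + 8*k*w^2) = k^2 - 6*k*w + 8*w^2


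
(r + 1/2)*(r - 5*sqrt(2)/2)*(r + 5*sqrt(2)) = r^3 + r^2/2 + 5*sqrt(2)*r^2/2 - 25*r + 5*sqrt(2)*r/4 - 25/2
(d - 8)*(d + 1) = d^2 - 7*d - 8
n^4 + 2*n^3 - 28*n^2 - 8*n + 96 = (n - 4)*(n - 2)*(n + 2)*(n + 6)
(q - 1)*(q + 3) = q^2 + 2*q - 3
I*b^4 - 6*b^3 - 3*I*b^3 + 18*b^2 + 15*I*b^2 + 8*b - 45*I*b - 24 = (b - 3)*(b - I)*(b + 8*I)*(I*b + 1)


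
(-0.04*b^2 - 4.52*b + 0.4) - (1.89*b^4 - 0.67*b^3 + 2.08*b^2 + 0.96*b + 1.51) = -1.89*b^4 + 0.67*b^3 - 2.12*b^2 - 5.48*b - 1.11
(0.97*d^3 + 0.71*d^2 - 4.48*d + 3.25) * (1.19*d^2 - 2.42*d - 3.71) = 1.1543*d^5 - 1.5025*d^4 - 10.6481*d^3 + 12.075*d^2 + 8.7558*d - 12.0575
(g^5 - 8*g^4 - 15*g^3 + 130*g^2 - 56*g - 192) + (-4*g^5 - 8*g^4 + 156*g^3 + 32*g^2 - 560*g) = -3*g^5 - 16*g^4 + 141*g^3 + 162*g^2 - 616*g - 192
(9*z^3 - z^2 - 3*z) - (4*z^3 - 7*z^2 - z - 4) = 5*z^3 + 6*z^2 - 2*z + 4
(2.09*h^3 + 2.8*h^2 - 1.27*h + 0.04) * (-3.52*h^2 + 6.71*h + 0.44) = -7.3568*h^5 + 4.1679*h^4 + 24.178*h^3 - 7.4305*h^2 - 0.2904*h + 0.0176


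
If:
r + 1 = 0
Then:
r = -1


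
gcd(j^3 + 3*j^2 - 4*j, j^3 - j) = j^2 - j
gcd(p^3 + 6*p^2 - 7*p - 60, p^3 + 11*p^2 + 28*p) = p + 4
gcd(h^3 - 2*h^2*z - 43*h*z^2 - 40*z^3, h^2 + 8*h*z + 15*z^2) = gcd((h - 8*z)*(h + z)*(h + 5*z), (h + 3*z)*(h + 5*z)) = h + 5*z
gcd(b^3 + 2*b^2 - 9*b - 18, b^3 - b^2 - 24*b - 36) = b^2 + 5*b + 6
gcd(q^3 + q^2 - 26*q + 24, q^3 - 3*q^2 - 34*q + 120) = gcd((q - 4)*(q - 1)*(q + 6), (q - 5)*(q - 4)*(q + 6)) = q^2 + 2*q - 24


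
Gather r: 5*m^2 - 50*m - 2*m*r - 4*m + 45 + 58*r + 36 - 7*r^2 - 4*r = 5*m^2 - 54*m - 7*r^2 + r*(54 - 2*m) + 81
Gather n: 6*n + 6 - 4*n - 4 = 2*n + 2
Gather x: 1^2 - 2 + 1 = 0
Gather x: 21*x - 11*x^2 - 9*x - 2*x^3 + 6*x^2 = -2*x^3 - 5*x^2 + 12*x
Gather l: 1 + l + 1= l + 2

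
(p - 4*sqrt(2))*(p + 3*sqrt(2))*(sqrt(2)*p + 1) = sqrt(2)*p^3 - p^2 - 25*sqrt(2)*p - 24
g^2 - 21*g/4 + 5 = (g - 4)*(g - 5/4)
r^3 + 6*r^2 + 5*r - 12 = (r - 1)*(r + 3)*(r + 4)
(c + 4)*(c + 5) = c^2 + 9*c + 20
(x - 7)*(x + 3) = x^2 - 4*x - 21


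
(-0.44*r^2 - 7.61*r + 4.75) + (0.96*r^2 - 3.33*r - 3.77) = 0.52*r^2 - 10.94*r + 0.98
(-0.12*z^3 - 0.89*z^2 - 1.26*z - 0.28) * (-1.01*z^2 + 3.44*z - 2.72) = 0.1212*z^5 + 0.4861*z^4 - 1.4626*z^3 - 1.6308*z^2 + 2.464*z + 0.7616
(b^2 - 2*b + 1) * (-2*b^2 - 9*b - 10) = -2*b^4 - 5*b^3 + 6*b^2 + 11*b - 10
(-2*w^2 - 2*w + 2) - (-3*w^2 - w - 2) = w^2 - w + 4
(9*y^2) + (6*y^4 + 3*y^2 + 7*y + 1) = 6*y^4 + 12*y^2 + 7*y + 1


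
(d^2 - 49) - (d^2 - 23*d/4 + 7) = 23*d/4 - 56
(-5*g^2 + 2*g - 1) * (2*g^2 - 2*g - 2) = -10*g^4 + 14*g^3 + 4*g^2 - 2*g + 2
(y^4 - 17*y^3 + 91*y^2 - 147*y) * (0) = 0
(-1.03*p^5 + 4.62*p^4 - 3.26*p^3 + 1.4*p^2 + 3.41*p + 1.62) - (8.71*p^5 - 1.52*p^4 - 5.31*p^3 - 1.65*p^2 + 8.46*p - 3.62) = -9.74*p^5 + 6.14*p^4 + 2.05*p^3 + 3.05*p^2 - 5.05*p + 5.24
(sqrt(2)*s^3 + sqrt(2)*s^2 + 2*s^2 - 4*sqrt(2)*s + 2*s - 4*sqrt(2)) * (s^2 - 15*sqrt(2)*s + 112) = sqrt(2)*s^5 - 28*s^4 + sqrt(2)*s^4 - 28*s^3 + 78*sqrt(2)*s^3 + 78*sqrt(2)*s^2 + 344*s^2 - 448*sqrt(2)*s + 344*s - 448*sqrt(2)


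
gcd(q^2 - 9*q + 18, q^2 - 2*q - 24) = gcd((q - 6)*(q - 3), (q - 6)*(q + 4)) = q - 6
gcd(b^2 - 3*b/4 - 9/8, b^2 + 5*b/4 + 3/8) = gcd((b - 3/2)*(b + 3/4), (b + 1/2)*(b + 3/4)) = b + 3/4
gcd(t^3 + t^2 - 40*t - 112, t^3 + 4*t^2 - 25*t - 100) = t + 4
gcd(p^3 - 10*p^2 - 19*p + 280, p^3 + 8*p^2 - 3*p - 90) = p + 5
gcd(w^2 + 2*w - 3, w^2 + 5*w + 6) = w + 3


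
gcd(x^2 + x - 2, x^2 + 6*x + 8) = x + 2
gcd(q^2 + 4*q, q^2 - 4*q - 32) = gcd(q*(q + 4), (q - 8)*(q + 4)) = q + 4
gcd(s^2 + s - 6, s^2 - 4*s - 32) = 1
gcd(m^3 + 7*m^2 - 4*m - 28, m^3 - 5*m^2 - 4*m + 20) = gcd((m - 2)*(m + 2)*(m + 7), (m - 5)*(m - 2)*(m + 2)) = m^2 - 4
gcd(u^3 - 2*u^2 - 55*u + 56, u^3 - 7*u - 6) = 1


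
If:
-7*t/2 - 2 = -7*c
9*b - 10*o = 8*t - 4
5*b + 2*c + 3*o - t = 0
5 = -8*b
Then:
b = -5/8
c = -935/2688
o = 143/168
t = -1703/1344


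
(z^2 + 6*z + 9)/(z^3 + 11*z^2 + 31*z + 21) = (z + 3)/(z^2 + 8*z + 7)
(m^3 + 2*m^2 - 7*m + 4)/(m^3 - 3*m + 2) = (m + 4)/(m + 2)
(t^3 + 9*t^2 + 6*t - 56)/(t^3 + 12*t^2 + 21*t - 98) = (t + 4)/(t + 7)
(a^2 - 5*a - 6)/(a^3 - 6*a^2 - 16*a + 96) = (a + 1)/(a^2 - 16)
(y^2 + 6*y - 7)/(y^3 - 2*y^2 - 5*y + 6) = (y + 7)/(y^2 - y - 6)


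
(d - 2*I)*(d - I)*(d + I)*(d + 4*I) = d^4 + 2*I*d^3 + 9*d^2 + 2*I*d + 8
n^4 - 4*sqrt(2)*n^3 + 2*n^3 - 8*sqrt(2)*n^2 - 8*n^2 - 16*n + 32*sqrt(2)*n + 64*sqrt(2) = (n + 2)*(n - 4*sqrt(2))*(n - 2*sqrt(2))*(n + 2*sqrt(2))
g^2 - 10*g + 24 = (g - 6)*(g - 4)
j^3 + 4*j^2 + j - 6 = (j - 1)*(j + 2)*(j + 3)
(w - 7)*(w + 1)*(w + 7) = w^3 + w^2 - 49*w - 49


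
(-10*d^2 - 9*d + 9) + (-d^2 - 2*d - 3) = -11*d^2 - 11*d + 6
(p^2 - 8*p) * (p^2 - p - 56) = p^4 - 9*p^3 - 48*p^2 + 448*p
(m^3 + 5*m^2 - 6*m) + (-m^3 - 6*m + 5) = 5*m^2 - 12*m + 5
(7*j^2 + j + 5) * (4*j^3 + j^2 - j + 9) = 28*j^5 + 11*j^4 + 14*j^3 + 67*j^2 + 4*j + 45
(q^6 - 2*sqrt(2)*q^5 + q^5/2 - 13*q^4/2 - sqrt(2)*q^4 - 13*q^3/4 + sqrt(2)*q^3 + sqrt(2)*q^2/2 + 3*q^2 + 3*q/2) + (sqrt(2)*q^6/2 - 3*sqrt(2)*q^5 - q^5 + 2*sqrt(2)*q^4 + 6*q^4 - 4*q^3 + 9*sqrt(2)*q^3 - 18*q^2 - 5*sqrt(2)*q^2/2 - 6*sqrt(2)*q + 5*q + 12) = sqrt(2)*q^6/2 + q^6 - 5*sqrt(2)*q^5 - q^5/2 - q^4/2 + sqrt(2)*q^4 - 29*q^3/4 + 10*sqrt(2)*q^3 - 15*q^2 - 2*sqrt(2)*q^2 - 6*sqrt(2)*q + 13*q/2 + 12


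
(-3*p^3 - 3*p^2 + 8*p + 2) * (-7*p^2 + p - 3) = 21*p^5 + 18*p^4 - 50*p^3 + 3*p^2 - 22*p - 6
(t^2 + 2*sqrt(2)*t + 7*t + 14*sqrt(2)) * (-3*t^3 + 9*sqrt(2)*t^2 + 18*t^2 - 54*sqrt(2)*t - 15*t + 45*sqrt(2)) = -3*t^5 - 3*t^4 + 3*sqrt(2)*t^4 + 3*sqrt(2)*t^3 + 147*t^3 - 111*sqrt(2)*t^2 - 69*t^2 - 1332*t + 105*sqrt(2)*t + 1260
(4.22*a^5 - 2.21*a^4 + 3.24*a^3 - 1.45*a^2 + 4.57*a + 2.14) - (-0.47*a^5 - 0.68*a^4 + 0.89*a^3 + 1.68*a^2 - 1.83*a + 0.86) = 4.69*a^5 - 1.53*a^4 + 2.35*a^3 - 3.13*a^2 + 6.4*a + 1.28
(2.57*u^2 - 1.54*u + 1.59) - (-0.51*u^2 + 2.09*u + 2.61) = 3.08*u^2 - 3.63*u - 1.02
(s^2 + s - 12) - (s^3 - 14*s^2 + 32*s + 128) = -s^3 + 15*s^2 - 31*s - 140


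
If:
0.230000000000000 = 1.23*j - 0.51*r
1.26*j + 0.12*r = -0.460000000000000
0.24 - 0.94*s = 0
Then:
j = -0.26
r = -1.08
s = 0.26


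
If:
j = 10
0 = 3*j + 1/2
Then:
No Solution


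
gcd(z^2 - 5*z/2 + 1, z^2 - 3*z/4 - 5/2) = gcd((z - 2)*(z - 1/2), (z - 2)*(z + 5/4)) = z - 2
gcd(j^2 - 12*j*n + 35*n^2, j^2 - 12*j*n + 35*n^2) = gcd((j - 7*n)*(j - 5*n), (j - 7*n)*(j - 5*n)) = j^2 - 12*j*n + 35*n^2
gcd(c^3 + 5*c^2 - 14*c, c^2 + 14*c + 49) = c + 7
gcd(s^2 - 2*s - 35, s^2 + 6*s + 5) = s + 5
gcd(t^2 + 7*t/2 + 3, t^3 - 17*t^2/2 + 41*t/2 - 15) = 1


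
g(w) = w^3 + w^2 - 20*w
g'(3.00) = 13.00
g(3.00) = -24.00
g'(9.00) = 241.00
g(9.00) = 630.00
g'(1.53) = -9.92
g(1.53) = -24.68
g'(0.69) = -17.19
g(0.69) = -13.00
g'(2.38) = 1.75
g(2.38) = -28.45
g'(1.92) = -5.10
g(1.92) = -27.64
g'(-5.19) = 50.43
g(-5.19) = -9.06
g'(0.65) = -17.43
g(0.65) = -12.30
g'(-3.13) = 3.13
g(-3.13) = 41.73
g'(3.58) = 25.61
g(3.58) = -12.90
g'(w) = 3*w^2 + 2*w - 20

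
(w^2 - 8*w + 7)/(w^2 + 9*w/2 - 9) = 2*(w^2 - 8*w + 7)/(2*w^2 + 9*w - 18)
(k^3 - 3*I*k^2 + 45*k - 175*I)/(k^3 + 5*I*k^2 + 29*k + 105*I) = (k - 5*I)/(k + 3*I)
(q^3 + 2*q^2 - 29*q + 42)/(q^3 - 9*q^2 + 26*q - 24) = (q + 7)/(q - 4)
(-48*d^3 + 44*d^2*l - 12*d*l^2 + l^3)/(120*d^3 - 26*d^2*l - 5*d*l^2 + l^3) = (-2*d + l)/(5*d + l)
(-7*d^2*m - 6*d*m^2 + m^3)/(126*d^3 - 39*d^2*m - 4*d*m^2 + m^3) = m*(-d - m)/(18*d^2 - 3*d*m - m^2)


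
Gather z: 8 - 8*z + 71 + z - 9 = 70 - 7*z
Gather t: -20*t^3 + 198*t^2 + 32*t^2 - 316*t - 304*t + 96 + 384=-20*t^3 + 230*t^2 - 620*t + 480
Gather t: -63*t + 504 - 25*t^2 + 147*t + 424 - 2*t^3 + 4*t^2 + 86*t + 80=-2*t^3 - 21*t^2 + 170*t + 1008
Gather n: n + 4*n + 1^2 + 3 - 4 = 5*n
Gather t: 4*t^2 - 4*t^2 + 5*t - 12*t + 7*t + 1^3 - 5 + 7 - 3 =0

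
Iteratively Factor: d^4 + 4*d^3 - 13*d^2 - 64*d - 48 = (d + 4)*(d^3 - 13*d - 12) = (d + 1)*(d + 4)*(d^2 - d - 12) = (d - 4)*(d + 1)*(d + 4)*(d + 3)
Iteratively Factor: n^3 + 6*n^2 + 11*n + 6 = (n + 3)*(n^2 + 3*n + 2) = (n + 1)*(n + 3)*(n + 2)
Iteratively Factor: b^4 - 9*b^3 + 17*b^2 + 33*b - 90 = (b - 3)*(b^3 - 6*b^2 - b + 30) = (b - 3)^2*(b^2 - 3*b - 10) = (b - 5)*(b - 3)^2*(b + 2)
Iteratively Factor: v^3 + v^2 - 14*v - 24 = (v + 3)*(v^2 - 2*v - 8) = (v + 2)*(v + 3)*(v - 4)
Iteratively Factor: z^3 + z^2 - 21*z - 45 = (z + 3)*(z^2 - 2*z - 15) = (z - 5)*(z + 3)*(z + 3)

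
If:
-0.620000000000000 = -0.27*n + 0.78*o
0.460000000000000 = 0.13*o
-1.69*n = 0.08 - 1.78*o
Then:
No Solution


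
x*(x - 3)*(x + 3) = x^3 - 9*x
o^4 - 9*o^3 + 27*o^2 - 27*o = o*(o - 3)^3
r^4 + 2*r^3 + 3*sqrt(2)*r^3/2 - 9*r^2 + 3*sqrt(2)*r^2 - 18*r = r*(r + 2)*(r - 3*sqrt(2)/2)*(r + 3*sqrt(2))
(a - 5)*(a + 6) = a^2 + a - 30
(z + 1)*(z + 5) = z^2 + 6*z + 5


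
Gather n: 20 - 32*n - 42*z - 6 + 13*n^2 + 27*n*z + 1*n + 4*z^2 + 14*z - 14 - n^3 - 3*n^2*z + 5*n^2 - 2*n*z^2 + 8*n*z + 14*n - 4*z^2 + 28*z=-n^3 + n^2*(18 - 3*z) + n*(-2*z^2 + 35*z - 17)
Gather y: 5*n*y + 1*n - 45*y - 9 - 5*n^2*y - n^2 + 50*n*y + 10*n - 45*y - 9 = -n^2 + 11*n + y*(-5*n^2 + 55*n - 90) - 18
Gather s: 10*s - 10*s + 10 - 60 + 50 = 0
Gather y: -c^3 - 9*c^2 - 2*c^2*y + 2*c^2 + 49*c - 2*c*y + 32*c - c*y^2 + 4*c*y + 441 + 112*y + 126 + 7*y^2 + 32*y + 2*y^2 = -c^3 - 7*c^2 + 81*c + y^2*(9 - c) + y*(-2*c^2 + 2*c + 144) + 567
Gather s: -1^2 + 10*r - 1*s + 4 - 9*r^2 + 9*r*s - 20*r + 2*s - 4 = -9*r^2 - 10*r + s*(9*r + 1) - 1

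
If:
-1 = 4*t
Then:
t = -1/4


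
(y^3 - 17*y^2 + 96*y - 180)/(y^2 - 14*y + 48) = (y^2 - 11*y + 30)/(y - 8)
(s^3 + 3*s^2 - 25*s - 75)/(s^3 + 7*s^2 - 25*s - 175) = (s + 3)/(s + 7)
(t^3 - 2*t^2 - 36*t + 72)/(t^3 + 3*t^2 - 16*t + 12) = (t - 6)/(t - 1)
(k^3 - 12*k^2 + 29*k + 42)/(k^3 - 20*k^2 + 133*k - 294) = (k + 1)/(k - 7)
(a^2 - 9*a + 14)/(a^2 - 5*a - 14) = (a - 2)/(a + 2)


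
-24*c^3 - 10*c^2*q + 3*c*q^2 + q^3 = (-3*c + q)*(2*c + q)*(4*c + q)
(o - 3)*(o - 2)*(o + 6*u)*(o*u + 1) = o^4*u + 6*o^3*u^2 - 5*o^3*u + o^3 - 30*o^2*u^2 + 12*o^2*u - 5*o^2 + 36*o*u^2 - 30*o*u + 6*o + 36*u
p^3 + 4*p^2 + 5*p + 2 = (p + 1)^2*(p + 2)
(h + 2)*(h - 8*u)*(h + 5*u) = h^3 - 3*h^2*u + 2*h^2 - 40*h*u^2 - 6*h*u - 80*u^2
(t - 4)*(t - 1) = t^2 - 5*t + 4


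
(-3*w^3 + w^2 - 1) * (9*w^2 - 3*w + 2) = -27*w^5 + 18*w^4 - 9*w^3 - 7*w^2 + 3*w - 2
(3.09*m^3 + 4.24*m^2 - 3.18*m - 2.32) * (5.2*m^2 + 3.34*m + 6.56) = 16.068*m^5 + 32.3686*m^4 + 17.896*m^3 + 5.1292*m^2 - 28.6096*m - 15.2192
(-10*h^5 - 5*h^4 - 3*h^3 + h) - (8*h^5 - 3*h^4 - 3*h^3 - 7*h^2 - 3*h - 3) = -18*h^5 - 2*h^4 + 7*h^2 + 4*h + 3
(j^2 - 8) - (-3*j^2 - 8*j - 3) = 4*j^2 + 8*j - 5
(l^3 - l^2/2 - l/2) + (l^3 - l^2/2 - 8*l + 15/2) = 2*l^3 - l^2 - 17*l/2 + 15/2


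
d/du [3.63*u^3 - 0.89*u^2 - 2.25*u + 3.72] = 10.89*u^2 - 1.78*u - 2.25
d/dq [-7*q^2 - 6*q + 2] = -14*q - 6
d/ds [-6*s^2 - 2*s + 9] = -12*s - 2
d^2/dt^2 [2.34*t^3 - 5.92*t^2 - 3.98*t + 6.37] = 14.04*t - 11.84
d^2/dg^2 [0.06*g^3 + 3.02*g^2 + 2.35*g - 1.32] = 0.36*g + 6.04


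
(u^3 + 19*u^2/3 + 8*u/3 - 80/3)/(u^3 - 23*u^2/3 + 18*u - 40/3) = (u^2 + 8*u + 16)/(u^2 - 6*u + 8)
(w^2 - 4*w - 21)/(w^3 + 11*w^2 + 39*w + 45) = (w - 7)/(w^2 + 8*w + 15)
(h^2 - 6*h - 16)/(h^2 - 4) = (h - 8)/(h - 2)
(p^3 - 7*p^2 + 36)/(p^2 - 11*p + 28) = (p^3 - 7*p^2 + 36)/(p^2 - 11*p + 28)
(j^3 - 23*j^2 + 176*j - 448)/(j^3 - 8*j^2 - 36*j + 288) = (j^2 - 15*j + 56)/(j^2 - 36)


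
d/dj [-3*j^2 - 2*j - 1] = -6*j - 2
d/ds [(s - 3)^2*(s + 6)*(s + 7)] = 4*s^3 + 21*s^2 - 54*s - 135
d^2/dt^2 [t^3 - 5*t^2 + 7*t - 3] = 6*t - 10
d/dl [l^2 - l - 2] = 2*l - 1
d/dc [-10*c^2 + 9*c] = 9 - 20*c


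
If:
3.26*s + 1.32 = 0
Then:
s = -0.40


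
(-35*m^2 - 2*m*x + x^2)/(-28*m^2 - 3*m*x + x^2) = (5*m + x)/(4*m + x)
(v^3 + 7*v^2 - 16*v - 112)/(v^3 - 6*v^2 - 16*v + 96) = (v + 7)/(v - 6)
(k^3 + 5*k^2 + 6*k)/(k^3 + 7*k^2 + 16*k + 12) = k/(k + 2)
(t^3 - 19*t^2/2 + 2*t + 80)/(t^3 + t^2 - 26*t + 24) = (t^2 - 11*t/2 - 20)/(t^2 + 5*t - 6)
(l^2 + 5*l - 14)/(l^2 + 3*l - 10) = (l + 7)/(l + 5)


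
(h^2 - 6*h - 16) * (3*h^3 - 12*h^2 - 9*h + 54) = 3*h^5 - 30*h^4 + 15*h^3 + 300*h^2 - 180*h - 864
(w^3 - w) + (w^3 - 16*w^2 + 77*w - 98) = 2*w^3 - 16*w^2 + 76*w - 98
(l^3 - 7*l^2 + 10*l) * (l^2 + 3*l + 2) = l^5 - 4*l^4 - 9*l^3 + 16*l^2 + 20*l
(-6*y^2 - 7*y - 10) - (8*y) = -6*y^2 - 15*y - 10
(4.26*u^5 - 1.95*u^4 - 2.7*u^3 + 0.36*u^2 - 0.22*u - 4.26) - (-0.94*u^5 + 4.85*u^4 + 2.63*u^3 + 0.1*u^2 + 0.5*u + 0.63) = 5.2*u^5 - 6.8*u^4 - 5.33*u^3 + 0.26*u^2 - 0.72*u - 4.89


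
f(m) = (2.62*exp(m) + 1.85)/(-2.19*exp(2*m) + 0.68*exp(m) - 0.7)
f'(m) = (2.62*exp(m) + 1.85)*(4.38*exp(2*m) - 0.68*exp(m))/(-2.19*exp(2*m) + 0.68*exp(m) - 0.7)^2 + 2.62*exp(m)/(-2.19*exp(2*m) + 0.68*exp(m) - 0.7) = (5.7378*exp(2*m) + 8.103*exp(m) - 3.092)*exp(m)/(4.7961*exp(4*m) - 2.9784*exp(3*m) + 3.5284*exp(2*m) - 0.952*exp(m) + 0.49)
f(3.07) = -0.06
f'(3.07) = 0.06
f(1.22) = -0.46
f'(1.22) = 0.55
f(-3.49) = -2.83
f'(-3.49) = -0.19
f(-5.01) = -2.68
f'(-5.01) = -0.04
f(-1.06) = -3.79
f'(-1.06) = 0.26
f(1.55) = -0.31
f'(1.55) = 0.36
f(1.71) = -0.26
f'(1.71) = 0.29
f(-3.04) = -2.94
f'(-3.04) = -0.28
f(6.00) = 0.00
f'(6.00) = 0.00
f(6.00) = 0.00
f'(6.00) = 0.00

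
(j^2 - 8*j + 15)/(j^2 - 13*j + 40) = (j - 3)/(j - 8)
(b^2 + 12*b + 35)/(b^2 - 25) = (b + 7)/(b - 5)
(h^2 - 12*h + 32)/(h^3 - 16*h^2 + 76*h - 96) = (h - 4)/(h^2 - 8*h + 12)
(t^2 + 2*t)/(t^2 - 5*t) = (t + 2)/(t - 5)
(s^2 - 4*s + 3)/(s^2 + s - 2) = (s - 3)/(s + 2)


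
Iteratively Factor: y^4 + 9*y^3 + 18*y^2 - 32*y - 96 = (y - 2)*(y^3 + 11*y^2 + 40*y + 48) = (y - 2)*(y + 3)*(y^2 + 8*y + 16) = (y - 2)*(y + 3)*(y + 4)*(y + 4)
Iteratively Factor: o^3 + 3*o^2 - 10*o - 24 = (o - 3)*(o^2 + 6*o + 8) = (o - 3)*(o + 2)*(o + 4)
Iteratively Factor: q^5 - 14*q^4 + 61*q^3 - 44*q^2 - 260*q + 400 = (q - 4)*(q^4 - 10*q^3 + 21*q^2 + 40*q - 100) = (q - 4)*(q + 2)*(q^3 - 12*q^2 + 45*q - 50) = (q - 5)*(q - 4)*(q + 2)*(q^2 - 7*q + 10) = (q - 5)^2*(q - 4)*(q + 2)*(q - 2)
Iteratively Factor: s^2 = (s)*(s)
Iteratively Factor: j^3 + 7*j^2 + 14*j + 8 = (j + 2)*(j^2 + 5*j + 4) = (j + 2)*(j + 4)*(j + 1)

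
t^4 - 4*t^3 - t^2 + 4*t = t*(t - 4)*(t - 1)*(t + 1)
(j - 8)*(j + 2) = j^2 - 6*j - 16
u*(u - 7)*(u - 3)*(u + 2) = u^4 - 8*u^3 + u^2 + 42*u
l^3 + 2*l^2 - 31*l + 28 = (l - 4)*(l - 1)*(l + 7)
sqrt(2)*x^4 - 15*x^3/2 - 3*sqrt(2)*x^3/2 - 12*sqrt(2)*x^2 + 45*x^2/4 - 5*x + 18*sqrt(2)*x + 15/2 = (x - 3/2)*(x - 5*sqrt(2))*(x + sqrt(2))*(sqrt(2)*x + 1/2)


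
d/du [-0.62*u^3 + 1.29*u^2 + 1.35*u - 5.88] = -1.86*u^2 + 2.58*u + 1.35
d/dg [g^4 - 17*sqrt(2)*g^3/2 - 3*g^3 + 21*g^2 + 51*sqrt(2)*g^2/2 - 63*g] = 4*g^3 - 51*sqrt(2)*g^2/2 - 9*g^2 + 42*g + 51*sqrt(2)*g - 63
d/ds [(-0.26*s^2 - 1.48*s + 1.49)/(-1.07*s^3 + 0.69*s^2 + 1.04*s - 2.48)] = (-0.2782*s^4 - 3.1672*s^3 + 5.5337*s^2 - 0.7666*s + 2.1208)/(1.1449*s^6 - 1.4766*s^5 - 1.7495*s^4 + 6.7424*s^3 - 2.3408*s^2 - 5.1584*s + 6.1504)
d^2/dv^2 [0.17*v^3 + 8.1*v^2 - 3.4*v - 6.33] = 1.02*v + 16.2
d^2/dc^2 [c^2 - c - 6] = 2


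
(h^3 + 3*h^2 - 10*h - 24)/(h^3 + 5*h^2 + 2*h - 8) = (h - 3)/(h - 1)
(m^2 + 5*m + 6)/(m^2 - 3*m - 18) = (m + 2)/(m - 6)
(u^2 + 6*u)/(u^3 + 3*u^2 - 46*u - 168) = u/(u^2 - 3*u - 28)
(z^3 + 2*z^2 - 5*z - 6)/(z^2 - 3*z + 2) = (z^2 + 4*z + 3)/(z - 1)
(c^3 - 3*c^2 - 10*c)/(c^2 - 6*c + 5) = c*(c + 2)/(c - 1)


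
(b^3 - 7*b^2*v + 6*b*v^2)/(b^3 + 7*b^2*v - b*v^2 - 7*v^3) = b*(b - 6*v)/(b^2 + 8*b*v + 7*v^2)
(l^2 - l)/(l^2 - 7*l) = (l - 1)/(l - 7)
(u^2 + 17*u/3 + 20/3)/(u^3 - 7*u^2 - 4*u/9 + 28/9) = 3*(3*u^2 + 17*u + 20)/(9*u^3 - 63*u^2 - 4*u + 28)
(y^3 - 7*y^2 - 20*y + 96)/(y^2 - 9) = (y^2 - 4*y - 32)/(y + 3)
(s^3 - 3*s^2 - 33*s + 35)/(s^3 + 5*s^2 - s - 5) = (s - 7)/(s + 1)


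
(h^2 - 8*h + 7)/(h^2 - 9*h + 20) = (h^2 - 8*h + 7)/(h^2 - 9*h + 20)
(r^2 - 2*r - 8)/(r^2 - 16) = (r + 2)/(r + 4)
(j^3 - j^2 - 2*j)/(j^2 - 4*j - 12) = j*(-j^2 + j + 2)/(-j^2 + 4*j + 12)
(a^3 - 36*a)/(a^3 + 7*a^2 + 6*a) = (a - 6)/(a + 1)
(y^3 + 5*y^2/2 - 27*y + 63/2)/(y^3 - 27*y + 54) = (2*y^2 + 11*y - 21)/(2*(y^2 + 3*y - 18))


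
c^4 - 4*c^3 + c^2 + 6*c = c*(c - 3)*(c - 2)*(c + 1)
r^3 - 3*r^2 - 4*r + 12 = (r - 3)*(r - 2)*(r + 2)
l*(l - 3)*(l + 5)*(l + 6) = l^4 + 8*l^3 - 3*l^2 - 90*l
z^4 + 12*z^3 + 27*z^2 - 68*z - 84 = (z - 2)*(z + 1)*(z + 6)*(z + 7)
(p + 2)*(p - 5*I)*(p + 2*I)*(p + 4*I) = p^4 + 2*p^3 + I*p^3 + 22*p^2 + 2*I*p^2 + 44*p + 40*I*p + 80*I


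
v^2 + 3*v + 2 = (v + 1)*(v + 2)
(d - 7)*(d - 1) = d^2 - 8*d + 7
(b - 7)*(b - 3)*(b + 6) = b^3 - 4*b^2 - 39*b + 126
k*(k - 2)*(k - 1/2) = k^3 - 5*k^2/2 + k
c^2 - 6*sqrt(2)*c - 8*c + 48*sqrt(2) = (c - 8)*(c - 6*sqrt(2))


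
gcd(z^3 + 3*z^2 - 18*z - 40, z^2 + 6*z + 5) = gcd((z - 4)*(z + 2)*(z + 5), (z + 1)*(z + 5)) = z + 5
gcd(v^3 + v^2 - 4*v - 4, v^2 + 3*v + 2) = v^2 + 3*v + 2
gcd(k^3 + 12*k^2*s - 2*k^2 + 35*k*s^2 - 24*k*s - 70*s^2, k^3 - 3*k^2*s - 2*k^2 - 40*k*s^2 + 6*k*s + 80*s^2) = k^2 + 5*k*s - 2*k - 10*s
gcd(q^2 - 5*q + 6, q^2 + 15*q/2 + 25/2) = 1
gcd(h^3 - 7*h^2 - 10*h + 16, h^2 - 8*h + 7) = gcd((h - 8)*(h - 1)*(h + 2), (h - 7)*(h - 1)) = h - 1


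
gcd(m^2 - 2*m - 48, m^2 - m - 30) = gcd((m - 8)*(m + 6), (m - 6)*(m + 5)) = 1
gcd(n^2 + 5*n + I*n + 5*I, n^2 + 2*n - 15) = n + 5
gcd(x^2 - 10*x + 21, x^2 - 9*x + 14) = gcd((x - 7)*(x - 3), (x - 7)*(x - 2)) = x - 7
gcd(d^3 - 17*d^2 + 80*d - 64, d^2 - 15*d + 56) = d - 8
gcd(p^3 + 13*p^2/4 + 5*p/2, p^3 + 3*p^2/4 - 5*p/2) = p^2 + 2*p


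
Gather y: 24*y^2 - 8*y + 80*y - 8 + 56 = 24*y^2 + 72*y + 48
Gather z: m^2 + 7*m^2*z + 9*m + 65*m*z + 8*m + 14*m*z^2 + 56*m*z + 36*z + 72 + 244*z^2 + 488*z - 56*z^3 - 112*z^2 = m^2 + 17*m - 56*z^3 + z^2*(14*m + 132) + z*(7*m^2 + 121*m + 524) + 72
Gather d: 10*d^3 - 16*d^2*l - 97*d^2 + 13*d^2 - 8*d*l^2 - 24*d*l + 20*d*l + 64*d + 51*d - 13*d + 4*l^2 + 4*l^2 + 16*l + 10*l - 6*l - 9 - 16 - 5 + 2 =10*d^3 + d^2*(-16*l - 84) + d*(-8*l^2 - 4*l + 102) + 8*l^2 + 20*l - 28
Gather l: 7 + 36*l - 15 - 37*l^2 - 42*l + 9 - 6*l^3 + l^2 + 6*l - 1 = -6*l^3 - 36*l^2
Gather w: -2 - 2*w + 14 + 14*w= 12*w + 12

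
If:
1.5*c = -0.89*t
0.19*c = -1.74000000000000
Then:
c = -9.16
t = 15.43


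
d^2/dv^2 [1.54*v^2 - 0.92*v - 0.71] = 3.08000000000000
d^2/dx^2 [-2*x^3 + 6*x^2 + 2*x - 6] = 12 - 12*x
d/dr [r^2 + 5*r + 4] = 2*r + 5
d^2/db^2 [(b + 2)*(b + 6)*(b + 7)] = 6*b + 30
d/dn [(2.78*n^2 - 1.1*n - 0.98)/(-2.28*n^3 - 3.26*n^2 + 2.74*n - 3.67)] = (6.3384*n^4 - 5.016*n^3 - 2.672*n^2 - 26.7948*n + 6.7222)/(5.1984*n^6 + 14.8656*n^5 - 1.8668*n^4 - 1.1296*n^3 + 31.436*n^2 - 20.1116*n + 13.4689)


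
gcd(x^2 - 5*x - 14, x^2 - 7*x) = x - 7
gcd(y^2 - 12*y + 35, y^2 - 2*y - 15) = y - 5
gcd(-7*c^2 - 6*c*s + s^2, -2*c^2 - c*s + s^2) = c + s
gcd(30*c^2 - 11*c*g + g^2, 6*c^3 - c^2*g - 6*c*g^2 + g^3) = 6*c - g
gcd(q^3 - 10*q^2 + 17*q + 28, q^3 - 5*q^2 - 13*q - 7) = q^2 - 6*q - 7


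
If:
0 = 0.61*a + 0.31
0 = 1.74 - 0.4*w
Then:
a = -0.51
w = 4.35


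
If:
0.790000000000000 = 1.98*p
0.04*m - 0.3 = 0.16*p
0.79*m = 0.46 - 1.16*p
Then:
No Solution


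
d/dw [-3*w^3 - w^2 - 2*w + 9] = -9*w^2 - 2*w - 2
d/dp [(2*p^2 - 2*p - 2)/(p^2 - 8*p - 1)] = 14*(-p^2 - 1)/(p^4 - 16*p^3 + 62*p^2 + 16*p + 1)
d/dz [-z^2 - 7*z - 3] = -2*z - 7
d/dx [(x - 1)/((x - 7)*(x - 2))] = (-x^2 + 2*x + 5)/(x^4 - 18*x^3 + 109*x^2 - 252*x + 196)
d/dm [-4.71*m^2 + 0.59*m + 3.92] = 0.59 - 9.42*m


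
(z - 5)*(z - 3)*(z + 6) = z^3 - 2*z^2 - 33*z + 90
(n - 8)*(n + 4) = n^2 - 4*n - 32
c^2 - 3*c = c*(c - 3)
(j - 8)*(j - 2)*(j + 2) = j^3 - 8*j^2 - 4*j + 32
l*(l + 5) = l^2 + 5*l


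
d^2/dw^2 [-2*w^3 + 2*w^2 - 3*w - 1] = 4 - 12*w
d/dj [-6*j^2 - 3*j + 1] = -12*j - 3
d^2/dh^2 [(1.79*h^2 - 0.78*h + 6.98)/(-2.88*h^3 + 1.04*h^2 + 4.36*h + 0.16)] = (-29.693952*h^6 + 38.817792*h^5 - 843.616512*h^4 + 360.465344*h^3 + 486.6816*h^2 - 209.977728*h - 264.230976)/(23.887872*h^9 - 25.878528*h^8 - 99.145728*h^7 + 73.248256*h^6 + 152.971008*h^5 - 47.774592*h^4 - 87.013696*h^3 - 9.20448*h^2 - 0.334848*h - 0.004096)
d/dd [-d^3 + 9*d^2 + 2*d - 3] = -3*d^2 + 18*d + 2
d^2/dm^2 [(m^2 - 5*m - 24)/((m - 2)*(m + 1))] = 4*(-2*m^3 - 33*m^2 + 21*m - 29)/(m^6 - 3*m^5 - 3*m^4 + 11*m^3 + 6*m^2 - 12*m - 8)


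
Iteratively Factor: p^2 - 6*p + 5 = (p - 5)*(p - 1)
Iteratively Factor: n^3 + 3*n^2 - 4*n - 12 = (n + 2)*(n^2 + n - 6) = (n - 2)*(n + 2)*(n + 3)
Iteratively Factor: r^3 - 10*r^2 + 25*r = (r - 5)*(r^2 - 5*r) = (r - 5)^2*(r)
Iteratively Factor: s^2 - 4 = (s - 2)*(s + 2)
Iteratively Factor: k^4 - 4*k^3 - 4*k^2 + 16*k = (k - 4)*(k^3 - 4*k) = (k - 4)*(k - 2)*(k^2 + 2*k) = k*(k - 4)*(k - 2)*(k + 2)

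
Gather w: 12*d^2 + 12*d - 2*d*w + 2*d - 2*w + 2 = 12*d^2 + 14*d + w*(-2*d - 2) + 2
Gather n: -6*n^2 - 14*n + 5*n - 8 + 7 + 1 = -6*n^2 - 9*n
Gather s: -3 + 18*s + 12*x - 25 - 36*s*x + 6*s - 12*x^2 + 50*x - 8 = s*(24 - 36*x) - 12*x^2 + 62*x - 36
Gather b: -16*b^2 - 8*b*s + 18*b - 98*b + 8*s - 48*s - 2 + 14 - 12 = -16*b^2 + b*(-8*s - 80) - 40*s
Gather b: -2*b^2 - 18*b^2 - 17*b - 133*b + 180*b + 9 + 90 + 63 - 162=-20*b^2 + 30*b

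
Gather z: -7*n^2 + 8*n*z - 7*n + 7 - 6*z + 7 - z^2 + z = -7*n^2 - 7*n - z^2 + z*(8*n - 5) + 14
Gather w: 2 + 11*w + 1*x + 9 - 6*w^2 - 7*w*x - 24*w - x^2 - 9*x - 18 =-6*w^2 + w*(-7*x - 13) - x^2 - 8*x - 7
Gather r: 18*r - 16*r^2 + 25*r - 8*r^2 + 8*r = -24*r^2 + 51*r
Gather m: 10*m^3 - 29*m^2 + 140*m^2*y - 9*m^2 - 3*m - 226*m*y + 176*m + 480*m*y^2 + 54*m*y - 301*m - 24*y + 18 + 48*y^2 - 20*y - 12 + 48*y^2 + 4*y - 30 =10*m^3 + m^2*(140*y - 38) + m*(480*y^2 - 172*y - 128) + 96*y^2 - 40*y - 24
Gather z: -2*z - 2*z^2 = -2*z^2 - 2*z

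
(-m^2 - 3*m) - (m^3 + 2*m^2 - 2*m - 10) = -m^3 - 3*m^2 - m + 10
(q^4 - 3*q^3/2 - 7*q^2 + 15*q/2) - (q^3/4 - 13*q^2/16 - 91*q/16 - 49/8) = q^4 - 7*q^3/4 - 99*q^2/16 + 211*q/16 + 49/8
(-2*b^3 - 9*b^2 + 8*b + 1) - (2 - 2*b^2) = -2*b^3 - 7*b^2 + 8*b - 1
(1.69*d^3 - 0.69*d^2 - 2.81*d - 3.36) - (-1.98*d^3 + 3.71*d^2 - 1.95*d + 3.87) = 3.67*d^3 - 4.4*d^2 - 0.86*d - 7.23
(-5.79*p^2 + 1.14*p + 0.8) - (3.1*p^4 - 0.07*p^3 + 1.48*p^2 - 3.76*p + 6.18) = -3.1*p^4 + 0.07*p^3 - 7.27*p^2 + 4.9*p - 5.38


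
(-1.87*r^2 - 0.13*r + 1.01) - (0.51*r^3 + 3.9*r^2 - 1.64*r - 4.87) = -0.51*r^3 - 5.77*r^2 + 1.51*r + 5.88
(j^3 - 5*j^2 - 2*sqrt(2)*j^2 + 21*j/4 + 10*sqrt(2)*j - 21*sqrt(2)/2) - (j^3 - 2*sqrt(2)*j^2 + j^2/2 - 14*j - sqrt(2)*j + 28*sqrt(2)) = -11*j^2/2 + 11*sqrt(2)*j + 77*j/4 - 77*sqrt(2)/2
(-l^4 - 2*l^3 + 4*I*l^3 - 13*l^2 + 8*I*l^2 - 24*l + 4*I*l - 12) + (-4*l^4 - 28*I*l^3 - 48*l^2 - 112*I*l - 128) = -5*l^4 - 2*l^3 - 24*I*l^3 - 61*l^2 + 8*I*l^2 - 24*l - 108*I*l - 140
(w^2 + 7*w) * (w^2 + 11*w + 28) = w^4 + 18*w^3 + 105*w^2 + 196*w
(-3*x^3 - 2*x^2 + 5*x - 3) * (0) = 0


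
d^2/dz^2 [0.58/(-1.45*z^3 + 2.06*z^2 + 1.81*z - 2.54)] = ((5.046*z - 2.3896)*(1.45*z^3 - 2.06*z^2 - 1.81*z + 2.54) - 0.58*(-8.7*z^2 + 8.24*z + 3.62)*(-4.35*z^2 + 4.12*z + 1.81))/(1.45*z^3 - 2.06*z^2 - 1.81*z + 2.54)^3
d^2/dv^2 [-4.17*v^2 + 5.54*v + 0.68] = -8.34000000000000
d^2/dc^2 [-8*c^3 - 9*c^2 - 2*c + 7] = -48*c - 18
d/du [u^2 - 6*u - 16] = 2*u - 6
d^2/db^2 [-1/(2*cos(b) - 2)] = (cos(b) + 2)/(2*(cos(b) - 1)^2)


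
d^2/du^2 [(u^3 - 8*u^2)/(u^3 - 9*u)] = 2*(-8*u^3 + 27*u^2 - 216*u + 81)/(u^6 - 27*u^4 + 243*u^2 - 729)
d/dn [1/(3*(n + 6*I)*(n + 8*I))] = 2*(-n - 7*I)/(3*(n^4 + 28*I*n^3 - 292*n^2 - 1344*I*n + 2304))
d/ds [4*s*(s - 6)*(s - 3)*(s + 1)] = 16*s^3 - 96*s^2 + 72*s + 72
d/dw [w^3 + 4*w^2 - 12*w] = 3*w^2 + 8*w - 12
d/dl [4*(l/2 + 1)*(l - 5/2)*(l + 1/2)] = 6*l^2 - 21/2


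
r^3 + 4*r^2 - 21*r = r*(r - 3)*(r + 7)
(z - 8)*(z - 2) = z^2 - 10*z + 16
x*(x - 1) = x^2 - x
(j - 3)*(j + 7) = j^2 + 4*j - 21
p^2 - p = p*(p - 1)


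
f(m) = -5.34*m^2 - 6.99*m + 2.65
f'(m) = -10.68*m - 6.99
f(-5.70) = -131.00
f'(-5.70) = 53.89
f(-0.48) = 4.77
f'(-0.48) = -1.86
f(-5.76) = -134.26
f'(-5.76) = 54.53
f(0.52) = -2.43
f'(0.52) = -12.54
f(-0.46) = 4.74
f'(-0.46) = -2.08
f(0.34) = -0.34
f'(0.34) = -10.62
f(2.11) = -35.87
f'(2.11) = -29.52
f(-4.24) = -63.71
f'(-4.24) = 38.29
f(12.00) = -850.19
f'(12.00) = -135.15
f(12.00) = -850.19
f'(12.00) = -135.15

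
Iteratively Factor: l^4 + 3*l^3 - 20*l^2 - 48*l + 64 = (l + 4)*(l^3 - l^2 - 16*l + 16) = (l - 1)*(l + 4)*(l^2 - 16) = (l - 1)*(l + 4)^2*(l - 4)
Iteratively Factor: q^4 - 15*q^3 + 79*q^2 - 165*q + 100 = (q - 1)*(q^3 - 14*q^2 + 65*q - 100) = (q - 5)*(q - 1)*(q^2 - 9*q + 20) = (q - 5)*(q - 4)*(q - 1)*(q - 5)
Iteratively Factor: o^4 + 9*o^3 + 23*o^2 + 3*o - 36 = (o + 3)*(o^3 + 6*o^2 + 5*o - 12) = (o + 3)^2*(o^2 + 3*o - 4) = (o - 1)*(o + 3)^2*(o + 4)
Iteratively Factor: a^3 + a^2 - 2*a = (a + 2)*(a^2 - a) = a*(a + 2)*(a - 1)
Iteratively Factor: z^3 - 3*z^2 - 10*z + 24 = (z - 2)*(z^2 - z - 12) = (z - 4)*(z - 2)*(z + 3)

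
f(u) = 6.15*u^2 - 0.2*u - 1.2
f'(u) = 12.3*u - 0.2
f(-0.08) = -1.14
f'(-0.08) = -1.18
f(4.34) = 113.77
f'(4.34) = 53.18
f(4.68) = 132.56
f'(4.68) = 57.36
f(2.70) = 43.09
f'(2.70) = 33.01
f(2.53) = 37.66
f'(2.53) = 30.92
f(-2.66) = 42.85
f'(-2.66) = -32.92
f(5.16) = 161.52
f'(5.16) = 63.27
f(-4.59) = 129.29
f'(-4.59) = -56.66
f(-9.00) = 498.75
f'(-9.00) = -110.90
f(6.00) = 219.00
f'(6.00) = 73.60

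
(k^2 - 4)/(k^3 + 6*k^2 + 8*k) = (k - 2)/(k*(k + 4))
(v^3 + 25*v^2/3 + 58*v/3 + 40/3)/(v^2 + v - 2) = (3*v^2 + 19*v + 20)/(3*(v - 1))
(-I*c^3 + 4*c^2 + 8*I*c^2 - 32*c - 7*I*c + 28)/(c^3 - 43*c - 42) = (-I*c^2 + c*(4 + I) - 4)/(c^2 + 7*c + 6)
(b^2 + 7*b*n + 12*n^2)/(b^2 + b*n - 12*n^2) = (b + 3*n)/(b - 3*n)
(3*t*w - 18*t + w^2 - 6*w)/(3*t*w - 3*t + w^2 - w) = (w - 6)/(w - 1)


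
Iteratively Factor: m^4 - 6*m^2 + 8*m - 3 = (m - 1)*(m^3 + m^2 - 5*m + 3) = (m - 1)^2*(m^2 + 2*m - 3) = (m - 1)^3*(m + 3)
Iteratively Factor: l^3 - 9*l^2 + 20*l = (l - 4)*(l^2 - 5*l) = l*(l - 4)*(l - 5)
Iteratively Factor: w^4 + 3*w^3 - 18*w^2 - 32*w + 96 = (w + 4)*(w^3 - w^2 - 14*w + 24) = (w - 2)*(w + 4)*(w^2 + w - 12) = (w - 2)*(w + 4)^2*(w - 3)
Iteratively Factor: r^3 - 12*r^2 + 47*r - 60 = (r - 5)*(r^2 - 7*r + 12) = (r - 5)*(r - 4)*(r - 3)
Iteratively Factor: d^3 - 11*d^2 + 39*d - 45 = (d - 3)*(d^2 - 8*d + 15) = (d - 3)^2*(d - 5)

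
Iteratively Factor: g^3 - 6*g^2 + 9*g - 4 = (g - 1)*(g^2 - 5*g + 4) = (g - 4)*(g - 1)*(g - 1)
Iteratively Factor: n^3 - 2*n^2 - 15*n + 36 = (n + 4)*(n^2 - 6*n + 9) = (n - 3)*(n + 4)*(n - 3)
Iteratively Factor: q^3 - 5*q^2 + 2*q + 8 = (q - 4)*(q^2 - q - 2) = (q - 4)*(q - 2)*(q + 1)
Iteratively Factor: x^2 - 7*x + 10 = (x - 2)*(x - 5)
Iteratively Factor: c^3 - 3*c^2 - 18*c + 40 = (c - 5)*(c^2 + 2*c - 8) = (c - 5)*(c - 2)*(c + 4)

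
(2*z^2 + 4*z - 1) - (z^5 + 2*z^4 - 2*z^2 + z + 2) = -z^5 - 2*z^4 + 4*z^2 + 3*z - 3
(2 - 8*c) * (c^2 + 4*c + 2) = -8*c^3 - 30*c^2 - 8*c + 4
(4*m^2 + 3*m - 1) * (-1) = -4*m^2 - 3*m + 1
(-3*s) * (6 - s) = 3*s^2 - 18*s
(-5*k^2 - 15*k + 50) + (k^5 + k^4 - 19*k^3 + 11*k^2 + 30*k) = k^5 + k^4 - 19*k^3 + 6*k^2 + 15*k + 50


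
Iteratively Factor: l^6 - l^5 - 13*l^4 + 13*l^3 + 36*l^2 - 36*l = (l - 2)*(l^5 + l^4 - 11*l^3 - 9*l^2 + 18*l) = l*(l - 2)*(l^4 + l^3 - 11*l^2 - 9*l + 18) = l*(l - 3)*(l - 2)*(l^3 + 4*l^2 + l - 6) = l*(l - 3)*(l - 2)*(l + 3)*(l^2 + l - 2) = l*(l - 3)*(l - 2)*(l - 1)*(l + 3)*(l + 2)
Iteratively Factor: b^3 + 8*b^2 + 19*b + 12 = (b + 3)*(b^2 + 5*b + 4) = (b + 3)*(b + 4)*(b + 1)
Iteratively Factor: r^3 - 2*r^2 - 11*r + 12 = (r - 4)*(r^2 + 2*r - 3) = (r - 4)*(r + 3)*(r - 1)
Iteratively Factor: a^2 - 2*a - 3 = (a + 1)*(a - 3)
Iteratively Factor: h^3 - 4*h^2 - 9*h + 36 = (h + 3)*(h^2 - 7*h + 12) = (h - 4)*(h + 3)*(h - 3)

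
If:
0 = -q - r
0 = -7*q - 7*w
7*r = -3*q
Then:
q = 0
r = 0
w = 0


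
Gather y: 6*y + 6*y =12*y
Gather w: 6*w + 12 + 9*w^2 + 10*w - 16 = 9*w^2 + 16*w - 4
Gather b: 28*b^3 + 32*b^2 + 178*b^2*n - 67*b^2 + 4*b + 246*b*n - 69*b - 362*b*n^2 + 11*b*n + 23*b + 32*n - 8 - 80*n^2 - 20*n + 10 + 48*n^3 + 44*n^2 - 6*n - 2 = 28*b^3 + b^2*(178*n - 35) + b*(-362*n^2 + 257*n - 42) + 48*n^3 - 36*n^2 + 6*n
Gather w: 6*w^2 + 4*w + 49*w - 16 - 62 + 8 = 6*w^2 + 53*w - 70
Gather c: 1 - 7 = -6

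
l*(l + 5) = l^2 + 5*l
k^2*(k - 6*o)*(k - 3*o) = k^4 - 9*k^3*o + 18*k^2*o^2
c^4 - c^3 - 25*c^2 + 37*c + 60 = (c - 4)*(c - 3)*(c + 1)*(c + 5)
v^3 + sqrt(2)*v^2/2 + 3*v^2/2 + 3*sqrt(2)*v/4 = v*(v + 3/2)*(v + sqrt(2)/2)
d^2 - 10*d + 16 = (d - 8)*(d - 2)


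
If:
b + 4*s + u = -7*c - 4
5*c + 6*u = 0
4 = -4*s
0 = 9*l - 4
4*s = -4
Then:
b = 37*u/5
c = -6*u/5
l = 4/9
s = -1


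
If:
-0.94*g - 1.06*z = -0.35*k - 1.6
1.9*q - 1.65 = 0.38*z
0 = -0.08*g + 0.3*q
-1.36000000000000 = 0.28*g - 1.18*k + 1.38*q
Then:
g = 3.06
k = 2.83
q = 0.82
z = -0.27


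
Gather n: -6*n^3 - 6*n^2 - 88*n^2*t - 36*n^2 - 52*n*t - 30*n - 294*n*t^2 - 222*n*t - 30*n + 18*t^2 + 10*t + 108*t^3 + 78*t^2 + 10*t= -6*n^3 + n^2*(-88*t - 42) + n*(-294*t^2 - 274*t - 60) + 108*t^3 + 96*t^2 + 20*t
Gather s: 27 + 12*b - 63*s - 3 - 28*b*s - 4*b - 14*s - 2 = 8*b + s*(-28*b - 77) + 22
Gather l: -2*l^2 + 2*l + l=-2*l^2 + 3*l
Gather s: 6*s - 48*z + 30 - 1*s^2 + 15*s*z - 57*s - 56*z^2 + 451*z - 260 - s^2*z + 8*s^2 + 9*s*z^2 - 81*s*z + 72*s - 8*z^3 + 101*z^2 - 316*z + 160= s^2*(7 - z) + s*(9*z^2 - 66*z + 21) - 8*z^3 + 45*z^2 + 87*z - 70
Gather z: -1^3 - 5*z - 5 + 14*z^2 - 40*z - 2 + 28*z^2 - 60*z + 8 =42*z^2 - 105*z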